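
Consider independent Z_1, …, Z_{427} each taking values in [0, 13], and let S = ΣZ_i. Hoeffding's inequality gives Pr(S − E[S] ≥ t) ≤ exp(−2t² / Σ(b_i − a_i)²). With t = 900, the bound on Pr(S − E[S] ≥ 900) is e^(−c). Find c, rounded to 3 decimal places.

Σ(b_i − a_i)² = 427·(13)² = 72163.
c = 2t²/72163 = 2·900²/72163 = 22.4492.

22.449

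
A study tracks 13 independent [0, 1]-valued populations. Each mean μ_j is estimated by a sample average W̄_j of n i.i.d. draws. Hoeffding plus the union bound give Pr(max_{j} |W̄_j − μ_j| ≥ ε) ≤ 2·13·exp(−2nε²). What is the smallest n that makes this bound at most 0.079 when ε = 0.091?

Need 2·13·exp(−2nε²) ≤ 0.079, i.e. exp(−2nε²) ≤ 0.079/26.
So 2nε² ≥ ln(26/0.079) = 5.796404.
Hence n ≥ 5.796404/(2·0.091²) = 349.982.
The smallest integer n is 350.

350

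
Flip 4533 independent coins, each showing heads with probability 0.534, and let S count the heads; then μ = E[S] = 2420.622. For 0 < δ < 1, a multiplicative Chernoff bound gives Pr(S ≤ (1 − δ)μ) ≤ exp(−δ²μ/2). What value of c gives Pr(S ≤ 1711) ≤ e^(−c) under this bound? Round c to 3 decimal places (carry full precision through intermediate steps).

104.015

Write 1711 = (1 − δ)μ, so δ = 1 − 1711/2420.622 = 0.2931569…
Then the exponent is δ²μ/2 = (μ − 1711)²/(2μ) = 104.015287.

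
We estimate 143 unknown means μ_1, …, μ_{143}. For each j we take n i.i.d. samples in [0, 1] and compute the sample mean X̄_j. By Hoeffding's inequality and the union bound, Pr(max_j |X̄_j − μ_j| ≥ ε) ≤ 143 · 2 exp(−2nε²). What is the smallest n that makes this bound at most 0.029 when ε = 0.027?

6308

Need 2·143·exp(−2nε²) ≤ 0.029, i.e. exp(−2nε²) ≤ 0.029/286.
So 2nε² ≥ ln(286/0.029) = 9.196451.
Hence n ≥ 9.196451/(2·0.027²) = 6307.580.
The smallest integer n is 6308.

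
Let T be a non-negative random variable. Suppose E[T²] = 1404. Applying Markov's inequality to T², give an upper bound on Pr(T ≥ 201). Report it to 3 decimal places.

Since T ≥ 0, the event {T ≥ 201} is the same as {T² ≥ 40401}.
Markov's inequality applied to T² gives Pr(T² ≥ 40401) ≤ E[T²]/40401 = 1404/40401 = 0.0348.

0.035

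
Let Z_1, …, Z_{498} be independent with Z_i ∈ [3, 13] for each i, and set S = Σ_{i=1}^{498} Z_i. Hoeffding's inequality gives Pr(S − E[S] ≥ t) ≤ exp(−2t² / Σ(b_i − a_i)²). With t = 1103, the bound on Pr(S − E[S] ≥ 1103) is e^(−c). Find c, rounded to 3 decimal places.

48.860

Σ(b_i − a_i)² = 498·(10)² = 49800.
c = 2t²/49800 = 2·1103²/49800 = 48.8598.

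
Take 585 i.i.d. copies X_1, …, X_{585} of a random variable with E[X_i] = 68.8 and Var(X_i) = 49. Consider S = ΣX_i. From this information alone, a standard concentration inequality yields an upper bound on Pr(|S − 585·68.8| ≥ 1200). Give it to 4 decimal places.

With mean and variance of each term known, Chebyshev's inequality bounds the deviation of the sum (or sample mean).
Var(S) = n·Var(X_i) = 585·49 = 28665.
Chebyshev: Pr(|S − 585·68.8| ≥ 1200) ≤ Var(S)/1200² = 28665/1440000 = 0.0199.

0.0199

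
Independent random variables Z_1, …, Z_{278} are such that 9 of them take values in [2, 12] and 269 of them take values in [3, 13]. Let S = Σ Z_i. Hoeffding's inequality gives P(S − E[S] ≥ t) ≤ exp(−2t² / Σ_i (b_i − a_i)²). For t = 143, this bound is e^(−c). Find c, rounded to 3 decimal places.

Σ(b_i − a_i)² = 9·10² + 269·10² = 27800.
c = 2t² / 27800 = 2·143² / 27800 = 1.4712.

1.471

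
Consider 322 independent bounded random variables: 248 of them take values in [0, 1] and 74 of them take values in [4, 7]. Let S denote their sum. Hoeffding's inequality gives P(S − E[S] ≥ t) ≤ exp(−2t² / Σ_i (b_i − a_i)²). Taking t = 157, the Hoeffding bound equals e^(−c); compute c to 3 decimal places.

Σ(b_i − a_i)² = 248·1² + 74·3² = 914.
c = 2t² / 914 = 2·157² / 914 = 53.9365.

53.937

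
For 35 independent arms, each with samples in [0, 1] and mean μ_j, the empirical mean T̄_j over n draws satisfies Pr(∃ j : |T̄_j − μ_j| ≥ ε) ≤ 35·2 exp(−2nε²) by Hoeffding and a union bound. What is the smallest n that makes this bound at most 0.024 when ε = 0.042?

Need 2·35·exp(−2nε²) ≤ 0.024, i.e. exp(−2nε²) ≤ 0.024/70.
So 2nε² ≥ ln(70/0.024) = 7.978197.
Hence n ≥ 7.978197/(2·0.042²) = 2261.394.
The smallest integer n is 2262.

2262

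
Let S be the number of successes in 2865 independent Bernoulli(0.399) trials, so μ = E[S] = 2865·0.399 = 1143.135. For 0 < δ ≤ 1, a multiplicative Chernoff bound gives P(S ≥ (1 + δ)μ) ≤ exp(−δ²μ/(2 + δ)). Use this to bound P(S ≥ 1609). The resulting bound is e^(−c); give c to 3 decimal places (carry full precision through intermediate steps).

Write 1609 = (1 + δ)μ, so δ = 1609/1143.135 − 1 = 0.4075328…
Then the exponent is δ²μ/(2 + δ) = (1609 − μ)² / (μ·(2 + δ)) = 78.858849.

78.859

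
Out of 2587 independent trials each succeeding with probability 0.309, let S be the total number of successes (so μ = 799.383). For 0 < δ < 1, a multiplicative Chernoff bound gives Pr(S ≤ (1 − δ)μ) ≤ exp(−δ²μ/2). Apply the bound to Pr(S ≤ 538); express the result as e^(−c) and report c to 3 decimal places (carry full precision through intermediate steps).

Write 538 = (1 − δ)μ, so δ = 1 − 538/799.383 = 0.3269809…
Then the exponent is δ²μ/2 = (μ − 538)²/(2μ) = 42.733629.

42.734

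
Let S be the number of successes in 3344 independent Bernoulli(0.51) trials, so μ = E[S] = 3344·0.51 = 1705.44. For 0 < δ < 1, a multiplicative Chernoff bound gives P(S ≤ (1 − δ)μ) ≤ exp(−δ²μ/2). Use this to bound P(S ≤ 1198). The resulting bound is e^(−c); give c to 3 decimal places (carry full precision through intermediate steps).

Write 1198 = (1 − δ)μ, so δ = 1 − 1198/1705.44 = 0.297542…
Then the exponent is δ²μ/2 = (μ − 1198)²/(2μ) = 75.492352.

75.492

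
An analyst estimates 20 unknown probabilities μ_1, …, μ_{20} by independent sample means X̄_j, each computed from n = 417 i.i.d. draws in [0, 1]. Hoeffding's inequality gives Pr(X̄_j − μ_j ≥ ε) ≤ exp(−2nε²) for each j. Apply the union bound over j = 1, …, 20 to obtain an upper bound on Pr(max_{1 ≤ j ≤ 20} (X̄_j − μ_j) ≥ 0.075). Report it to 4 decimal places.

Per-experiment Hoeffding bound: exp(−2·417·0.075²) = exp(−4.69125) = 0.0091752.
Union bound over 20 events: 20·0.0091752 = 0.18350.

0.1835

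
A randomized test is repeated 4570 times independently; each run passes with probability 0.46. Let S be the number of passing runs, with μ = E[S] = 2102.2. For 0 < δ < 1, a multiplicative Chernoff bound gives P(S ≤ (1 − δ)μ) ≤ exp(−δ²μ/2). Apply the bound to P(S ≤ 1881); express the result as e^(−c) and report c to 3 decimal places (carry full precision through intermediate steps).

Write 1881 = (1 − δ)μ, so δ = 1 − 1881/2102.2 = 0.1052231…
Then the exponent is δ²μ/2 = (μ − 1881)²/(2μ) = 11.637675.

11.638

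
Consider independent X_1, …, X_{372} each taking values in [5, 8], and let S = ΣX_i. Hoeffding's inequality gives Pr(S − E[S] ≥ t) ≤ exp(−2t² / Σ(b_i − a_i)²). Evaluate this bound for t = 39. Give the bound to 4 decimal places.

Σ(b_i − a_i)² = 372·(3)² = 3348.
Exponent = 2·39²/3348 = 0.9086.
Bound = exp(−0.9086) = 0.40309.

0.4031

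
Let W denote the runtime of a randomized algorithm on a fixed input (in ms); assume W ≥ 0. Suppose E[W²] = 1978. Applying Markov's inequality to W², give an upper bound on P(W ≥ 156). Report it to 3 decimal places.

Since W ≥ 0, the event {W ≥ 156} is the same as {W² ≥ 24336}.
Markov's inequality applied to W² gives P(W² ≥ 24336) ≤ E[W²]/24336 = 1978/24336 = 0.0813.

0.081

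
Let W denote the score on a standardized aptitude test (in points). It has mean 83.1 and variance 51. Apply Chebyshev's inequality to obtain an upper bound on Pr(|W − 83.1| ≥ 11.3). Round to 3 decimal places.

Chebyshev: Pr(|W − μ| ≥ t) ≤ Var(W)/t².
Bound = 51 / 127.69 = 0.3994.

0.399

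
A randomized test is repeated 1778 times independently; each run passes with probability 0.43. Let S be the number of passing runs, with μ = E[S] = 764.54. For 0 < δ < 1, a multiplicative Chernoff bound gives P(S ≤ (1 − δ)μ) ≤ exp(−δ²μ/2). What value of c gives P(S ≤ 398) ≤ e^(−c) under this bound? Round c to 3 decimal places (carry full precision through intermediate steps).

87.864

Write 398 = (1 − δ)μ, so δ = 1 − 398/764.54 = 0.4794255…
Then the exponent is δ²μ/2 = (μ − 398)²/(2μ) = 87.864318.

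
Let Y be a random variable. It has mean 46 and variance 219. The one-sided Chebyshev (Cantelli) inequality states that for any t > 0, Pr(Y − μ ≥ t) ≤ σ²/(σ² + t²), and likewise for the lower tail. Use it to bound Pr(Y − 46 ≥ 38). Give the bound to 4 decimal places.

0.1317

Here σ² = 219 and t = 38, so σ² + t² = 1663.
Cantelli's bound: 219/1663 = 0.1317.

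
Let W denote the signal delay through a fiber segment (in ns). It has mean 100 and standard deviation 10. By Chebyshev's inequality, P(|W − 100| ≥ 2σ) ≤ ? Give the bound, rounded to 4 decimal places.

Chebyshev: P(|W − μ| ≥ t) ≤ Var(W)/t².
Var(W) = σ² = 10² = 100.
t = 2·10 = 20.
Bound = 100 / 400 = 0.2500.

0.2500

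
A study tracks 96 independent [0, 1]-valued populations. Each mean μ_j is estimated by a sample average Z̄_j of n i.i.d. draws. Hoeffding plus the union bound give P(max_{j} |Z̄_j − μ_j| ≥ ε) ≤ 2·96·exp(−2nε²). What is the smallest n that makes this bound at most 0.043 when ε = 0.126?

265

Need 2·96·exp(−2nε²) ≤ 0.043, i.e. exp(−2nε²) ≤ 0.043/192.
So 2nε² ≥ ln(192/0.043) = 8.404051.
Hence n ≥ 8.404051/(2·0.126²) = 264.678.
The smallest integer n is 265.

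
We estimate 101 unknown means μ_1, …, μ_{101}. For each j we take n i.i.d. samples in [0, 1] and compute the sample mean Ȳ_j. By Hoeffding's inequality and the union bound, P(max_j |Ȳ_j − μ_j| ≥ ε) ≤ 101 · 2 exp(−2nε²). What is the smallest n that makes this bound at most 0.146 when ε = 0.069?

Need 2·101·exp(−2nε²) ≤ 0.146, i.e. exp(−2nε²) ≤ 0.146/202.
So 2nε² ≥ ln(202/0.146) = 7.232416.
Hence n ≥ 7.232416/(2·0.069²) = 759.548.
The smallest integer n is 760.

760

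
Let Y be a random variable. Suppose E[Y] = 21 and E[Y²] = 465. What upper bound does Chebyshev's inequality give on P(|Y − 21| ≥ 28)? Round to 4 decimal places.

0.0306

Var(Y) = E[Y²] − (E[Y])² = 465 − 441 = 24.
Chebyshev's inequality: P(|Y − μ| ≥ t) ≤ Var(Y)/t² = 24/784 = 0.0306.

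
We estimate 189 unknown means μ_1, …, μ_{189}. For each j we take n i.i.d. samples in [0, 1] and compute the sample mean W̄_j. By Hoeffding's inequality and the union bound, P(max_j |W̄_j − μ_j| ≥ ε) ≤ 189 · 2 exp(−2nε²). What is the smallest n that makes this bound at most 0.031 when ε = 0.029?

5594

Need 2·189·exp(−2nε²) ≤ 0.031, i.e. exp(−2nε²) ≤ 0.031/378.
So 2nε² ≥ ln(378/0.031) = 9.408662.
Hence n ≥ 9.408662/(2·0.029²) = 5593.735.
The smallest integer n is 5594.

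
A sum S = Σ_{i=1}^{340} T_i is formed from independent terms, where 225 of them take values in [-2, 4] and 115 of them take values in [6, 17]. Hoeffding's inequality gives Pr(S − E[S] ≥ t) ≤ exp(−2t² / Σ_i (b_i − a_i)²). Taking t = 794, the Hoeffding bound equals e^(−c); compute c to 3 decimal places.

Σ(b_i − a_i)² = 225·6² + 115·11² = 22015.
c = 2t² / 22015 = 2·794² / 22015 = 57.2733.

57.273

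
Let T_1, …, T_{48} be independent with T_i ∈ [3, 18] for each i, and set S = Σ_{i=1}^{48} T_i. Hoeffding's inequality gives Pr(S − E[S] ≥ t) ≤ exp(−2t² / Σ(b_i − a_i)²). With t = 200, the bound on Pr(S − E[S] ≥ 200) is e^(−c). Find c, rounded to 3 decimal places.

Σ(b_i − a_i)² = 48·(15)² = 10800.
c = 2t²/10800 = 2·200²/10800 = 7.4074.

7.407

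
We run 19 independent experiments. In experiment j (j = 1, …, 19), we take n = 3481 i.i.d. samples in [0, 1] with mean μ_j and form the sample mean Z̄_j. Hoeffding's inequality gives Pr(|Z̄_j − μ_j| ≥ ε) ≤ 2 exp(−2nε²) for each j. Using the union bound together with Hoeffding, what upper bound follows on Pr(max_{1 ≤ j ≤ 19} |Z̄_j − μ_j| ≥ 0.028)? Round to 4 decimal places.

Per-experiment Hoeffding bound: 2·exp(−2·3481·0.028²) = 2·exp(−5.45821) = 0.0085224.
Union bound over 19 events: 19·0.0085224 = 0.16193.

0.1619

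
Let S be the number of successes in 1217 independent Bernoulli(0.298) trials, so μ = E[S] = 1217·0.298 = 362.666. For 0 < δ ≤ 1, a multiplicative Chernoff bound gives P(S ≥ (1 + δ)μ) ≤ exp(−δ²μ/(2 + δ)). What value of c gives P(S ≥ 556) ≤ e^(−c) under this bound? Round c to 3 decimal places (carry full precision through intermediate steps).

Write 556 = (1 + δ)μ, so δ = 556/362.666 − 1 = 0.5330911…
Then the exponent is δ²μ/(2 + δ) = (556 − μ)² / (μ·(2 + δ)) = 40.687296.

40.687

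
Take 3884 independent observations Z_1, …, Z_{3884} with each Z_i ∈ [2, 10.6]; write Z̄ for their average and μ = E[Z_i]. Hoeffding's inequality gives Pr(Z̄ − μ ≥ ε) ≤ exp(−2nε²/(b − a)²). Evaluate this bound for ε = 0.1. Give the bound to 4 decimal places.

Exponent: 2nε²/(b − a)² = 2·3884·0.1² / 8.6² = 1.05030.
Bound = exp(−1.05030) = 0.34983.

0.3498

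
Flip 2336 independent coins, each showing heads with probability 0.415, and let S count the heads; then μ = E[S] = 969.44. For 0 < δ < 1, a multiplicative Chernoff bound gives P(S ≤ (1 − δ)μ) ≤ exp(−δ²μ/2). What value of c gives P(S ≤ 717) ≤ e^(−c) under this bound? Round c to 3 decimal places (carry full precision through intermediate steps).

32.867

Write 717 = (1 − δ)μ, so δ = 1 − 717/969.44 = 0.2603978…
Then the exponent is δ²μ/2 = (μ − 717)²/(2μ) = 32.867405.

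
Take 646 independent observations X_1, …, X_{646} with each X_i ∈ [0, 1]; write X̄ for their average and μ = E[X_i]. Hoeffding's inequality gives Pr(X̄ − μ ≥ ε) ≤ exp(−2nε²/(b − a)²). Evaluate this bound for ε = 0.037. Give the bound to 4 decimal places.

Exponent: 2nε²/(b − a)² = 2·646·0.037² / 1² = 1.76875.
Bound = exp(−1.76875) = 0.17055.

0.1705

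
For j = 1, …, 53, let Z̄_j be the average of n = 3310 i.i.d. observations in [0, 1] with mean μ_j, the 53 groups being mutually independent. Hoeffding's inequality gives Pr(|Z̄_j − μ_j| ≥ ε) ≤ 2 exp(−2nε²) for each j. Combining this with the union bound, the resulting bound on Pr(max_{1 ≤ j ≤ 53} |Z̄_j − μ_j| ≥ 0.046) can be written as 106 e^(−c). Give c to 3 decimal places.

Union bound over the 53 events: Pr(max_{1 ≤ j ≤ 53} |Z̄_j − μ_j| ≥ 0.046) ≤ 53·2·exp(−2nε²) = 106 exp(−2·3310·0.046²).
So c = 2·3310·0.046² = 14.0079.

14.008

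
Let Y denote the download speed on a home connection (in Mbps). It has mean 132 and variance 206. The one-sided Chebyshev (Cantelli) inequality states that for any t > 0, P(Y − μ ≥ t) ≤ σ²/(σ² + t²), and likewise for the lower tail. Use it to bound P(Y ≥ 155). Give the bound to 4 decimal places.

0.2803

Here σ² = 206 and t = 23, so σ² + t² = 735.
Cantelli's bound: 206/735 = 0.2803.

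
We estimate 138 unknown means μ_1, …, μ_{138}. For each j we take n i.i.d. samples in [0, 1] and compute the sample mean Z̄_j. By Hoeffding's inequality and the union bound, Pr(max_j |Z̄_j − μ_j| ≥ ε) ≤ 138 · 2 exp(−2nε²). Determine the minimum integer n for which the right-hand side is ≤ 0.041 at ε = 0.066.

1012

Need 2·138·exp(−2nε²) ≤ 0.041, i.e. exp(−2nε²) ≤ 0.041/276.
So 2nε² ≥ ln(276/0.041) = 8.814584.
Hence n ≥ 8.814584/(2·0.066²) = 1011.775.
The smallest integer n is 1012.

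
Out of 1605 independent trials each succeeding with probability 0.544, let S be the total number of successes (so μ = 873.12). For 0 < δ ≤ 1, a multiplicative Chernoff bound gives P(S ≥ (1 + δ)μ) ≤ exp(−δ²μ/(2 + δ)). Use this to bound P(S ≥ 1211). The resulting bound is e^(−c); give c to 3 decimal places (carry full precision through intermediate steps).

Write 1211 = (1 + δ)μ, so δ = 1211/873.12 − 1 = 0.38698…
Then the exponent is δ²μ/(2 + δ) = (1211 − μ)² / (μ·(2 + δ)) = 54.777505.

54.778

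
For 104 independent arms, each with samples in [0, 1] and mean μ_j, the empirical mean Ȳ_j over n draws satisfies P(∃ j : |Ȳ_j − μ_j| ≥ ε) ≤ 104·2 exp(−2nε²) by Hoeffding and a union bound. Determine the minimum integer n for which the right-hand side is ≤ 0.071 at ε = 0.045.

1972

Need 2·104·exp(−2nε²) ≤ 0.071, i.e. exp(−2nε²) ≤ 0.071/208.
So 2nε² ≥ ln(208/0.071) = 7.982613.
Hence n ≥ 7.982613/(2·0.045²) = 1971.016.
The smallest integer n is 1972.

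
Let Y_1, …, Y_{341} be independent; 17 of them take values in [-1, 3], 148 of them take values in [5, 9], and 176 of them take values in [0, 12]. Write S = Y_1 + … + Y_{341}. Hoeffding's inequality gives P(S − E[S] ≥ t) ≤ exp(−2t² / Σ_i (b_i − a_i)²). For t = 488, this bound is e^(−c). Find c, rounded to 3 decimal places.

17.020

Σ(b_i − a_i)² = 17·4² + 148·4² + 176·12² = 27984.
c = 2t² / 27984 = 2·488² / 27984 = 17.0200.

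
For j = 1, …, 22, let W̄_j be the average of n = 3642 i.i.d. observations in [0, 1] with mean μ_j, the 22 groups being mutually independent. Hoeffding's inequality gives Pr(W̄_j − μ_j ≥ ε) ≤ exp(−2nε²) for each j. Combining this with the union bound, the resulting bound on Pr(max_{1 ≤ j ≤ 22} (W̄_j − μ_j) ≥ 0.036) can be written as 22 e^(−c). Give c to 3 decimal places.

9.440

Union bound over the 22 events: Pr(max_{1 ≤ j ≤ 22} (W̄_j − μ_j) ≥ 0.036) ≤ 22·exp(−2nε²) = 22 exp(−2·3642·0.036²).
So c = 2·3642·0.036² = 9.4401.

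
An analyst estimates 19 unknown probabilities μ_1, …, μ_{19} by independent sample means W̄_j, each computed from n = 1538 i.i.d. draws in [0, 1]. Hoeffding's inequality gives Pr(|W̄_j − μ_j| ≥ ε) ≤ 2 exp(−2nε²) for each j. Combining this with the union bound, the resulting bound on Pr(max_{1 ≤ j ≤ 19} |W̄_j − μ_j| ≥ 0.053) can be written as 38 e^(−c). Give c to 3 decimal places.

Union bound over the 19 events: Pr(max_{1 ≤ j ≤ 19} |W̄_j − μ_j| ≥ 0.053) ≤ 19·2·exp(−2nε²) = 38 exp(−2·1538·0.053²).
So c = 2·1538·0.053² = 8.6405.

8.640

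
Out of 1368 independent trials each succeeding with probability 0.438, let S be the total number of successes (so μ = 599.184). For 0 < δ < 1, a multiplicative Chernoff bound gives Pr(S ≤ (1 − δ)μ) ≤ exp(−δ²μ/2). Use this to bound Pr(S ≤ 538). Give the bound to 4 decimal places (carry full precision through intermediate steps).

0.0440

Write 538 = (1 − δ)μ, so δ = 1 − 538/599.184 = 0.1021122…
Then the exponent is δ²μ/2 = (μ − 538)²/(2μ) = 3.123817.
Bound = exp(−3.123817) = 0.04399.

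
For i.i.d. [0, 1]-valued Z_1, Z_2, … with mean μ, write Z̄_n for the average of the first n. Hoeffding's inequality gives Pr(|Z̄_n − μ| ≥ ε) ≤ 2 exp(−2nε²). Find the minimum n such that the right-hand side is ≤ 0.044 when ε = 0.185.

56

Require 2·exp(−2nε²) ≤ 0.044, i.e. 2nε² ≥ ln(2/0.044) = 3.816713.
So n ≥ 3.816713 / (2·0.185²) = 55.759.
The smallest integer n is 56.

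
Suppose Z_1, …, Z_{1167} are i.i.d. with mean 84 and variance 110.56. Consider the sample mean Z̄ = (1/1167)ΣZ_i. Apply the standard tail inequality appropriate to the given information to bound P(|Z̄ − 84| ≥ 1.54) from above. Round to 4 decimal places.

0.0399

With mean and variance of each term known, Chebyshev's inequality bounds the deviation of the sum (or sample mean).
Var(Z̄) = Var(Z_i)/n = 110.56/1167 = 0.094739.
Chebyshev: P(|Z̄ − 84| ≥ 1.54) ≤ Var(Z̄)/(1.54)² = 110.56/(1167·1.54²) = 0.0399.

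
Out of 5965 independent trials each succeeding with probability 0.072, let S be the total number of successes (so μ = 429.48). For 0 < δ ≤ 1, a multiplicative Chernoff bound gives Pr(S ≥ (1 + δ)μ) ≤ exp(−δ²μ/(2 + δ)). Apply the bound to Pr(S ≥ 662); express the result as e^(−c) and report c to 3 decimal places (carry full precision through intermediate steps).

Write 662 = (1 + δ)μ, so δ = 662/429.48 − 1 = 0.5413989…
Then the exponent is δ²μ/(2 + δ) = (662 − μ)² / (μ·(2 + δ)) = 49.534165.

49.534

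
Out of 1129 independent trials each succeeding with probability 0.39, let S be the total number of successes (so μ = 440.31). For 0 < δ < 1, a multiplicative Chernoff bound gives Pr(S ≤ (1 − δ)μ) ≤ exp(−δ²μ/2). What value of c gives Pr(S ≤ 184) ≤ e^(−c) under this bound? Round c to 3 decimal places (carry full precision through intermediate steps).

Write 184 = (1 − δ)μ, so δ = 1 − 184/440.31 = 0.5821126…
Then the exponent is δ²μ/2 = (μ − 184)²/(2μ) = 74.600641.

74.601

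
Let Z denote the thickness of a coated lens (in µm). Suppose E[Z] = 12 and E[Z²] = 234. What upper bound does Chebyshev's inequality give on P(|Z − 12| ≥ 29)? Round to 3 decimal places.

0.107

Var(Z) = E[Z²] − (E[Z])² = 234 − 144 = 90.
Chebyshev's inequality: P(|Z − μ| ≥ t) ≤ Var(Z)/t² = 90/841 = 0.1070.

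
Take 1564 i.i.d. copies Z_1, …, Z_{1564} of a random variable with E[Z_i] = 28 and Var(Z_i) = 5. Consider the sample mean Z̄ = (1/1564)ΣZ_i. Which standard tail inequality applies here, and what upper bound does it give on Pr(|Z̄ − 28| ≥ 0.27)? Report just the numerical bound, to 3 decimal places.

0.044

With mean and variance of each term known, Chebyshev's inequality bounds the deviation of the sum (or sample mean).
Var(Z̄) = Var(Z_i)/n = 5/1564 = 0.0031969.
Chebyshev: Pr(|Z̄ − 28| ≥ 0.27) ≤ Var(Z̄)/(0.27)² = 5/(1564·0.27²) = 0.0439.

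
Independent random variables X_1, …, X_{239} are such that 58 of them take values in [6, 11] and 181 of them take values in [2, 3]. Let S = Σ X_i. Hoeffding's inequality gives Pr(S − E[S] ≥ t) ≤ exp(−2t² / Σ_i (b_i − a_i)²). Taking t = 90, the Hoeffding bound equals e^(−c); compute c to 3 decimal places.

Σ(b_i − a_i)² = 58·5² + 181·1² = 1631.
c = 2t² / 1631 = 2·90² / 1631 = 9.9326.

9.933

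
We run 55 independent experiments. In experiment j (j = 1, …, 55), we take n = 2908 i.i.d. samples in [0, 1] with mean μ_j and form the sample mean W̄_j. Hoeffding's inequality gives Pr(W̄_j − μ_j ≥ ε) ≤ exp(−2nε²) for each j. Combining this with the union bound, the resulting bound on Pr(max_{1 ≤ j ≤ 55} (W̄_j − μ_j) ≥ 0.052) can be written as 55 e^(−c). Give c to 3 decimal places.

15.726

Union bound over the 55 events: Pr(max_{1 ≤ j ≤ 55} (W̄_j − μ_j) ≥ 0.052) ≤ 55·exp(−2nε²) = 55 exp(−2·2908·0.052²).
So c = 2·2908·0.052² = 15.7265.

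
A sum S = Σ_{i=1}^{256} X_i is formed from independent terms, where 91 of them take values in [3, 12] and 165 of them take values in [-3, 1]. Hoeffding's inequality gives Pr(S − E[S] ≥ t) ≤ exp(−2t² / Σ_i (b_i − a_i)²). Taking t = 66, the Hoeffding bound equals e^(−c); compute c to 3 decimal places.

Σ(b_i − a_i)² = 91·9² + 165·4² = 10011.
c = 2t² / 10011 = 2·66² / 10011 = 0.8702.

0.870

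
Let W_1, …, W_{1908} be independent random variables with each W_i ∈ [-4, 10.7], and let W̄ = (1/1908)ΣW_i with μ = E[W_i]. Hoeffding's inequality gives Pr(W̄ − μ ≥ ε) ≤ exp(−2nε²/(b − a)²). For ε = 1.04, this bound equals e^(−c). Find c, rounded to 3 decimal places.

19.100

c = 2nε²/(b − a)² = 2·1908·1.04² / 14.7² = 19.1003.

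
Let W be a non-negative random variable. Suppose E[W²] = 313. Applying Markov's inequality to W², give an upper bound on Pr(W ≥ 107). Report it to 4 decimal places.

0.0273

Since W ≥ 0, the event {W ≥ 107} is the same as {W² ≥ 11449}.
Markov's inequality applied to W² gives Pr(W² ≥ 11449) ≤ E[W²]/11449 = 313/11449 = 0.0273.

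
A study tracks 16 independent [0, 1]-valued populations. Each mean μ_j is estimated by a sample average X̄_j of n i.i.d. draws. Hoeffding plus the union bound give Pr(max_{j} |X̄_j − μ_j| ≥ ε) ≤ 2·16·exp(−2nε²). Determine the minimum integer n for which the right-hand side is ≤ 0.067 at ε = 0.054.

Need 2·16·exp(−2nε²) ≤ 0.067, i.e. exp(−2nε²) ≤ 0.067/32.
So 2nε² ≥ ln(32/0.067) = 6.168799.
Hence n ≥ 6.168799/(2·0.054²) = 1057.750.
The smallest integer n is 1058.

1058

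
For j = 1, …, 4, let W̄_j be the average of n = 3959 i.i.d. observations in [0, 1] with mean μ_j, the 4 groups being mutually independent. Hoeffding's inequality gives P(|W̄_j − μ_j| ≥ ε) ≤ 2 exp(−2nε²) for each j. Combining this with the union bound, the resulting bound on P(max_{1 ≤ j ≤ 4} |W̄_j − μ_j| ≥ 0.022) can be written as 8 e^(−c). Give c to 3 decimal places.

Union bound over the 4 events: P(max_{1 ≤ j ≤ 4} |W̄_j − μ_j| ≥ 0.022) ≤ 4·2·exp(−2nε²) = 8 exp(−2·3959·0.022²).
So c = 2·3959·0.022² = 3.8323.

3.832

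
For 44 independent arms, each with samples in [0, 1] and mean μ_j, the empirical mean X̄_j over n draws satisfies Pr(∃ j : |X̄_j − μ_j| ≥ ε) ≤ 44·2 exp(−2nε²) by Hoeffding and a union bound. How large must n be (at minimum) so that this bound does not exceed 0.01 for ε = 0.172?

154

Need 2·44·exp(−2nε²) ≤ 0.01, i.e. exp(−2nε²) ≤ 0.01/88.
So 2nε² ≥ ln(88/0.01) = 9.082507.
Hence n ≥ 9.082507/(2·0.172²) = 153.504.
The smallest integer n is 154.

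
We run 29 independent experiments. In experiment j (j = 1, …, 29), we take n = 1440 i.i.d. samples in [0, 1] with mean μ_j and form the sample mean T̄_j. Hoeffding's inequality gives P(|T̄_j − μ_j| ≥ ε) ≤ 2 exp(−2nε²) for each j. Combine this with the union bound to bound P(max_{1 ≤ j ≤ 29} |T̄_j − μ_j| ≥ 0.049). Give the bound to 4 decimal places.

0.0576

Per-experiment Hoeffding bound: 2·exp(−2·1440·0.049²) = 2·exp(−6.91488) = 0.0019858.
Union bound over 29 events: 29·0.0019858 = 0.05759.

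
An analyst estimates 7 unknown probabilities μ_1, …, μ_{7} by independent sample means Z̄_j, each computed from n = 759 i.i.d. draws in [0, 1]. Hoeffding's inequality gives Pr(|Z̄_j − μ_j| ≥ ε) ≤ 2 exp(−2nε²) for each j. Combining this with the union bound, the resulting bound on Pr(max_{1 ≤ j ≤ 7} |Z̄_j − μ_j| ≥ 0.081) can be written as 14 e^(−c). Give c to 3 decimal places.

Union bound over the 7 events: Pr(max_{1 ≤ j ≤ 7} |Z̄_j − μ_j| ≥ 0.081) ≤ 7·2·exp(−2nε²) = 14 exp(−2·759·0.081²).
So c = 2·759·0.081² = 9.9596.

9.960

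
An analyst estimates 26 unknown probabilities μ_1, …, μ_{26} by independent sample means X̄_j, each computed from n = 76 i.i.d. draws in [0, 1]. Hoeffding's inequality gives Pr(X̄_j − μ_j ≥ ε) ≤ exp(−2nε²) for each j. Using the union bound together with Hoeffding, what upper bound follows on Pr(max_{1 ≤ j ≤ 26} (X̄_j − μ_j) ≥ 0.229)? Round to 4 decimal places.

0.0090

Per-experiment Hoeffding bound: exp(−2·76·0.229²) = exp(−7.97103) = 0.00034532.
Union bound over 26 events: 26·0.00034532 = 0.00898.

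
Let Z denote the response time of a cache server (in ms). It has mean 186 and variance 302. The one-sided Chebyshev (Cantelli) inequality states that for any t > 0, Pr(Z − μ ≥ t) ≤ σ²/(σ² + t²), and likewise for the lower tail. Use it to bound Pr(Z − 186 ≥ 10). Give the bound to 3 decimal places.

Here σ² = 302 and t = 10, so σ² + t² = 402.
Cantelli's bound: 302/402 = 0.7512.

0.751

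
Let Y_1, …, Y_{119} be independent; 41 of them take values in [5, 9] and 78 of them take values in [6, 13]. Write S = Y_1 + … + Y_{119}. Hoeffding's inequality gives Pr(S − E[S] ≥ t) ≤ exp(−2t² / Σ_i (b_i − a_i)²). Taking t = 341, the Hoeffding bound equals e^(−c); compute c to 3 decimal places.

Σ(b_i − a_i)² = 41·4² + 78·7² = 4478.
c = 2t² / 4478 = 2·341² / 4478 = 51.9343.

51.934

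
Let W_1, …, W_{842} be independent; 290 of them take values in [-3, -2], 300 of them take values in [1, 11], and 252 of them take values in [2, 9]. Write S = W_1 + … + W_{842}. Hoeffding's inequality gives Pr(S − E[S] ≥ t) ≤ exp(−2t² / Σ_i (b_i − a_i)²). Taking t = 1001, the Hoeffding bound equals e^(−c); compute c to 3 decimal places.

Σ(b_i − a_i)² = 290·1² + 300·10² + 252·7² = 42638.
c = 2t² / 42638 = 2·1001² / 42638 = 47.0004.

47.000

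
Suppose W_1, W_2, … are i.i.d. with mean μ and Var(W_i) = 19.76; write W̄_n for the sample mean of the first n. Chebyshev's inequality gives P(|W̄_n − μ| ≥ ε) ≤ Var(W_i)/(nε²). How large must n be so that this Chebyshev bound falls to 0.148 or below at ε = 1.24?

Require 19.76/(n·1.24²) ≤ 0.148, i.e. n ≥ 19.76/(0.148·1.24²) = 86.832.
The smallest integer n is 87.

87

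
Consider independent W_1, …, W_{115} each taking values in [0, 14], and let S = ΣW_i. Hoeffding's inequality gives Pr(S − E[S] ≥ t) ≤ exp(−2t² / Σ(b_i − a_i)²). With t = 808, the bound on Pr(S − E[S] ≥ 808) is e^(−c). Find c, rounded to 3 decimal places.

57.929

Σ(b_i − a_i)² = 115·(14)² = 22540.
c = 2t²/22540 = 2·808²/22540 = 57.9294.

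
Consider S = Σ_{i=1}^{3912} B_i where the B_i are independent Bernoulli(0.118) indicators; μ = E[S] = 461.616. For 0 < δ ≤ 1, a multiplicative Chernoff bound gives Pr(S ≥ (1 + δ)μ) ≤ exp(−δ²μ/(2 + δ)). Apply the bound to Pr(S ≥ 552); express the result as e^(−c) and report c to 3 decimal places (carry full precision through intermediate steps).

Write 552 = (1 + δ)μ, so δ = 552/461.616 − 1 = 0.1957991…
Then the exponent is δ²μ/(2 + δ) = (552 − μ)² / (μ·(2 + δ)) = 8.059529.

8.060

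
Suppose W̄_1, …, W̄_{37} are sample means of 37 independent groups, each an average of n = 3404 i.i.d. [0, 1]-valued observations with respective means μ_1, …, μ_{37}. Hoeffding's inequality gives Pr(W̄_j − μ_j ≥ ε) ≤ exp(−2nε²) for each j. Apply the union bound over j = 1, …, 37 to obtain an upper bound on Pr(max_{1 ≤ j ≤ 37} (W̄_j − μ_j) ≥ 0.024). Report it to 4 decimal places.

0.7331

Per-experiment Hoeffding bound: exp(−2·3404·0.024²) = exp(−3.92141) = 0.019813.
Union bound over 37 events: 37·0.019813 = 0.73309.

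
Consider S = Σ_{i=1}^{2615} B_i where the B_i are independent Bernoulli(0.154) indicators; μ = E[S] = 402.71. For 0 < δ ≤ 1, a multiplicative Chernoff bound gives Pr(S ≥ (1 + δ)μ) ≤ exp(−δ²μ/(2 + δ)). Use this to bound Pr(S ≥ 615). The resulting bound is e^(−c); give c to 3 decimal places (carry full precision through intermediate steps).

44.283

Write 615 = (1 + δ)μ, so δ = 615/402.71 − 1 = 0.5271535…
Then the exponent is δ²μ/(2 + δ) = (615 − μ)² / (μ·(2 + δ)) = 44.282796.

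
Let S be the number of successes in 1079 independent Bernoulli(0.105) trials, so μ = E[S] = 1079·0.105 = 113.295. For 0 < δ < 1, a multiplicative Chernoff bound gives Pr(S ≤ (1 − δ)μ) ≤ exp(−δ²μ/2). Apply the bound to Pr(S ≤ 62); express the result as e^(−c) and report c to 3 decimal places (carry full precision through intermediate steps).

11.612

Write 62 = (1 − δ)μ, so δ = 1 − 62/113.295 = 0.4527561…
Then the exponent is δ²μ/2 = (μ − 62)²/(2μ) = 11.612062.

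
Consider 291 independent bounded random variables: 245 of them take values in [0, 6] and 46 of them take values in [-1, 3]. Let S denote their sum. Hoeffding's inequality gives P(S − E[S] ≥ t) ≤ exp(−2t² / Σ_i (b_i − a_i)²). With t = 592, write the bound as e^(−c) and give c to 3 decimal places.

73.350

Σ(b_i − a_i)² = 245·6² + 46·4² = 9556.
c = 2t² / 9556 = 2·592² / 9556 = 73.3495.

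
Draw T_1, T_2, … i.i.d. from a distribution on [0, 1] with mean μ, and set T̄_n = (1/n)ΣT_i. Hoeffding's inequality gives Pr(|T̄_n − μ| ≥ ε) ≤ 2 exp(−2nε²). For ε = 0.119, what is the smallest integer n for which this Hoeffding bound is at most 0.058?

Require 2·exp(−2nε²) ≤ 0.058, i.e. 2nε² ≥ ln(2/0.058) = 3.540459.
So n ≥ 3.540459 / (2·0.119²) = 125.007.
The smallest integer n is 126.

126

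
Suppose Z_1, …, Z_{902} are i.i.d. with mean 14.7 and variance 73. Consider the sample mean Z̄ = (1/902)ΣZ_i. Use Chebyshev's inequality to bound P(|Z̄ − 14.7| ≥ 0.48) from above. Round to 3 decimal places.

0.351

Var(Z̄) = Var(Z_i)/n = 73/902 = 0.080931.
Chebyshev: P(|Z̄ − 14.7| ≥ 0.48) ≤ Var(Z̄)/(0.48)² = 73/(902·0.48²) = 0.3513.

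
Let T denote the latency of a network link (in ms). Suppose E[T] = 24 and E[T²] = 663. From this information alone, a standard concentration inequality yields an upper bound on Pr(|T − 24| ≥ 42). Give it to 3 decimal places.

The first two moments determine the variance, so Chebyshev's inequality is the sharpest standard bound available.
Var(T) = E[T²] − (E[T])² = 663 − 576 = 87.
Chebyshev's inequality: Pr(|T − μ| ≥ t) ≤ Var(T)/t² = 87/1764 = 0.0493.

0.049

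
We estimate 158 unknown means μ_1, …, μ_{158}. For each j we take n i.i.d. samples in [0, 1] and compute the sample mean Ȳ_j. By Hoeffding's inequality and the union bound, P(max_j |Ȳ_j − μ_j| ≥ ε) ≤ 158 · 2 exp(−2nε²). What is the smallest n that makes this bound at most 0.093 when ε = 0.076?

Need 2·158·exp(−2nε²) ≤ 0.093, i.e. exp(−2nε²) ≤ 0.093/316.
So 2nε² ≥ ln(316/0.093) = 8.130898.
Hence n ≥ 8.130898/(2·0.076²) = 703.852.
The smallest integer n is 704.

704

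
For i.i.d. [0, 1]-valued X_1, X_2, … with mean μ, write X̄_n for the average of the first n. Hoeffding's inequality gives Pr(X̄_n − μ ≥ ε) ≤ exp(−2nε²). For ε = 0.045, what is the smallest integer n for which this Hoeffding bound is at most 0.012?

1093

Require exp(−2nε²) ≤ 0.012, i.e. 2nε² ≥ ln(1/0.012) = 4.422849.
So n ≥ 4.422849 / (2·0.045²) = 1092.061.
The smallest integer n is 1093.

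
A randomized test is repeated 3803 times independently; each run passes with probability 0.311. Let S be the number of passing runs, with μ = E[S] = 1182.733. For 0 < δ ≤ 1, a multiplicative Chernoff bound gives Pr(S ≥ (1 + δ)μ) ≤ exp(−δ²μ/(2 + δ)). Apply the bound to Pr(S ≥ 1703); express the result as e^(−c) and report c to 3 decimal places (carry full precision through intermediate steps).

Write 1703 = (1 + δ)μ, so δ = 1703/1182.733 − 1 = 0.4398854…
Then the exponent is δ²μ/(2 + δ) = (1703 − μ)² / (μ·(2 + δ)) = 93.798612.

93.799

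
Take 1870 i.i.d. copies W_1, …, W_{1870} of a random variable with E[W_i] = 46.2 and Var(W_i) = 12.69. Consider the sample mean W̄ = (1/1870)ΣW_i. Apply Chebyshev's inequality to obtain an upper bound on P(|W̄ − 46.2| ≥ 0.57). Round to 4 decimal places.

0.0209

Var(W̄) = Var(W_i)/n = 12.69/1870 = 0.0067861.
Chebyshev: P(|W̄ − 46.2| ≥ 0.57) ≤ Var(W̄)/(0.57)² = 12.69/(1870·0.57²) = 0.0209.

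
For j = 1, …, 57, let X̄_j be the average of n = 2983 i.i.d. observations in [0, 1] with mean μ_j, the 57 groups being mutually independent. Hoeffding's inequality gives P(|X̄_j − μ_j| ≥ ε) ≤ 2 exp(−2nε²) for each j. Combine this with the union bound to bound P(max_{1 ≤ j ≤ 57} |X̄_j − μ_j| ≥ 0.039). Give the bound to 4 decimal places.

Per-experiment Hoeffding bound: 2·exp(−2·2983·0.039²) = 2·exp(−9.07429) = 0.00022915.
Union bound over 57 events: 57·0.00022915 = 0.01306.

0.0131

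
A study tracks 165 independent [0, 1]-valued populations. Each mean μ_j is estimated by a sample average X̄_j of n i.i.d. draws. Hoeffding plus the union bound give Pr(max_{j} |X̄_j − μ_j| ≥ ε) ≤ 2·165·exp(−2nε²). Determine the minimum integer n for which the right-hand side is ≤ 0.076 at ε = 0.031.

4359

Need 2·165·exp(−2nε²) ≤ 0.076, i.e. exp(−2nε²) ≤ 0.076/330.
So 2nε² ≥ ln(330/0.076) = 8.376115.
Hence n ≥ 8.376115/(2·0.031²) = 4358.020.
The smallest integer n is 4359.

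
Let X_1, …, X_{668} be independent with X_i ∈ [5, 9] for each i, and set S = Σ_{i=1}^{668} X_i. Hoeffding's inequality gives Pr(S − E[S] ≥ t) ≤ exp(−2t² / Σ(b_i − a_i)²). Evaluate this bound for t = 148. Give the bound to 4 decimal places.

Σ(b_i − a_i)² = 668·(4)² = 10688.
Exponent = 2·148²/10688 = 4.0988.
Bound = exp(−4.0988) = 0.01659.

0.0166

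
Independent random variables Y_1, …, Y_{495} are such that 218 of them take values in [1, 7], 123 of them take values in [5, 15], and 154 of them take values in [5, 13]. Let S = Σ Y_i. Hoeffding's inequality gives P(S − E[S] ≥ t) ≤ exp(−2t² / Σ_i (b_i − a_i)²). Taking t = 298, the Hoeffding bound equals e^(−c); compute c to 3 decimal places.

Σ(b_i − a_i)² = 218·6² + 123·10² + 154·8² = 30004.
c = 2t² / 30004 = 2·298² / 30004 = 5.9195.

5.919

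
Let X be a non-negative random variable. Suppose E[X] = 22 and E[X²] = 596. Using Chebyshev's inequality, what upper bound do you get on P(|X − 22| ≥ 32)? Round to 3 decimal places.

0.109

Var(X) = E[X²] − (E[X])² = 596 − 484 = 112.
Chebyshev's inequality: P(|X − μ| ≥ t) ≤ Var(X)/t² = 112/1024 = 0.1094.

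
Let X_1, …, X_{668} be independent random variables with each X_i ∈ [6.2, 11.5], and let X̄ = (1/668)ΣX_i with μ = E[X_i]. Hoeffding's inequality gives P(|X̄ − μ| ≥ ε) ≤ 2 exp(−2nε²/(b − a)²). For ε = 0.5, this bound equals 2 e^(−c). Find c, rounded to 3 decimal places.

11.890

c = 2nε²/(b − a)² = 2·668·0.5² / 5.3² = 11.8904.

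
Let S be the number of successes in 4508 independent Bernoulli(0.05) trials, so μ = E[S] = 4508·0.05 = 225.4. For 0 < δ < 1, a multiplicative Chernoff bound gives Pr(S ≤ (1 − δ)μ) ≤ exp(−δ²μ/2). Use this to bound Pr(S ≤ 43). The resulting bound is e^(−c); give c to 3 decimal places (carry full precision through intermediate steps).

Write 43 = (1 − δ)μ, so δ = 1 − 43/225.4 = 0.809228…
Then the exponent is δ²μ/2 = (μ − 43)²/(2μ) = 73.801597.

73.802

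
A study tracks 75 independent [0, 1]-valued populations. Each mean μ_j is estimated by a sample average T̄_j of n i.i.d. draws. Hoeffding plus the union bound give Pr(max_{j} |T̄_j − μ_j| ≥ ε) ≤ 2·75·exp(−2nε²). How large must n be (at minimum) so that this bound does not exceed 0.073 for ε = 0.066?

Need 2·75·exp(−2nε²) ≤ 0.073, i.e. exp(−2nε²) ≤ 0.073/150.
So 2nε² ≥ ln(150/0.073) = 7.627931.
Hence n ≥ 7.627931/(2·0.066²) = 875.566.
The smallest integer n is 876.

876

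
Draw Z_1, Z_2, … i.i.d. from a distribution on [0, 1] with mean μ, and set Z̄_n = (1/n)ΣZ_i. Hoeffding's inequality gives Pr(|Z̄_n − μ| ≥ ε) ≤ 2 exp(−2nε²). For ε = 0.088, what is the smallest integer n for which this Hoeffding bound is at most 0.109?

188

Require 2·exp(−2nε²) ≤ 0.109, i.e. 2nε² ≥ ln(2/0.109) = 2.909555.
So n ≥ 2.909555 / (2·0.088²) = 187.859.
The smallest integer n is 188.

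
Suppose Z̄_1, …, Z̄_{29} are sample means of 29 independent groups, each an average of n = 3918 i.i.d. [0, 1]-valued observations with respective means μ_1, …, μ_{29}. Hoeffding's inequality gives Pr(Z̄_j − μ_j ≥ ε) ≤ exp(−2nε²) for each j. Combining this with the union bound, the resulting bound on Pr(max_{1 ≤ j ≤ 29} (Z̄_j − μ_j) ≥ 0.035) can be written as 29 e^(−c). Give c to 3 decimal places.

9.599

Union bound over the 29 events: Pr(max_{1 ≤ j ≤ 29} (Z̄_j − μ_j) ≥ 0.035) ≤ 29·exp(−2nε²) = 29 exp(−2·3918·0.035²).
So c = 2·3918·0.035² = 9.5991.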